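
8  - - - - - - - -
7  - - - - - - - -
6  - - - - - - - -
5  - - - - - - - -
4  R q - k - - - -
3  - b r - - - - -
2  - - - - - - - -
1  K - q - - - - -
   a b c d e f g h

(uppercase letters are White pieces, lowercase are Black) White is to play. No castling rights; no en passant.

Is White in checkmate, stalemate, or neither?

checkmate

White to move; white king on a1.
In check: yes, from the black queen on c1.
King squares — b1: attacked by Qc1; a2: attacked by Bb3; b2: attacked by Qc1.
Legal moves for White: none.
In check with no legal moves → checkmate.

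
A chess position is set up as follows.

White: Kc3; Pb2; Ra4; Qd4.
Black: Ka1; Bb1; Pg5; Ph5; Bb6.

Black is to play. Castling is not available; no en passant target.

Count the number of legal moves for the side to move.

1

Black to move; king on a1.
In check: yes, from the white rook on a4.
Legal moves: Ba2.
Count: 1.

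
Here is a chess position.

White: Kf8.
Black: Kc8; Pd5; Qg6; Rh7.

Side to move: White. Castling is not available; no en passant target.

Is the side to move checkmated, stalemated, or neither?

stalemate

White to move; white king on f8.
In check: no.
King squares — e7: attacked by Rh7; f7: attacked by Qg6; g7: attacked by Qg6; e8: attacked by Qg6; g8: attacked by Qg6.
Legal moves for White: none.
Not in check and no legal moves → stalemate.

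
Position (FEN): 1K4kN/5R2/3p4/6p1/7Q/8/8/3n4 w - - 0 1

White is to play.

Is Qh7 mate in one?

yes

After Qh7: black king on g8; in check: yes, from the white queen on h7.
King squares — f7: attacked by Qh7; g7: attacked by Rf7; h7: attacked by Rf7; f8: attacked by Rf7; h8: attacked by Qh7.
Black has no legal moves → checkmate.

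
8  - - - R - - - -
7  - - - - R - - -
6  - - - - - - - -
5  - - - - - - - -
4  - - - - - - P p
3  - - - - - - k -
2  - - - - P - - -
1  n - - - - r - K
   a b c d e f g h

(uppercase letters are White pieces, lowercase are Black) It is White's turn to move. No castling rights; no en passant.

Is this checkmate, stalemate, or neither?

White to move; white king on h1.
In check: yes, from the black rook on f1.
King squares — g1: attacked by Rf1; g2: attacked by Kg3; h2: attacked by Kg3.
Legal moves for White: none.
In check with no legal moves → checkmate.

checkmate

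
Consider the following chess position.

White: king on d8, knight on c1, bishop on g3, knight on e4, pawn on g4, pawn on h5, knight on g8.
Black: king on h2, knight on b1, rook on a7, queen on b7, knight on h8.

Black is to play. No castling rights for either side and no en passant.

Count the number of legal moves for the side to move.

Black to move; king on h2.
In check: yes, from the white bishop on g3.
Legal moves: Kh3, Kg2, Kh1, Kg1.
Count: 4.

4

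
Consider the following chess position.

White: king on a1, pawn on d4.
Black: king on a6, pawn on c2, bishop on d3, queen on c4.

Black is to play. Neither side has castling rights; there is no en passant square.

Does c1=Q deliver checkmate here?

yes

After c1=Q: white king on a1; in check: yes, from the black queen on c1.
King squares — b1: attacked by Qc1; a2: attacked by Qc4; b2: attacked by Qc1.
White has no legal moves → checkmate.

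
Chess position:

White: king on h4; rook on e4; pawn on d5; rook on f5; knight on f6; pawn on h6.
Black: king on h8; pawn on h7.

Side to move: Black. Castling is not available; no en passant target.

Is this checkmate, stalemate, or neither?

stalemate

Black to move; black king on h8.
In check: no.
King squares — g7: attacked by Ph6; h7: own pawn; g8: attacked by Nf6.
Legal moves for Black: none.
Not in check and no legal moves → stalemate.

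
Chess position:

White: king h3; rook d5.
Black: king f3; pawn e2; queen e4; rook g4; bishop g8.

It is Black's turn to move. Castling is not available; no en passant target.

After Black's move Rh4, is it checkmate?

yes

After Rh4: white king on h3; in check: yes, from the black rook on h4.
King squares — g2: attacked by Kf3; h2: attacked by Rh4; g3: attacked by Kf3; g4: attacked by Kf3; h4: attacked by Qe4.
White has no legal moves → checkmate.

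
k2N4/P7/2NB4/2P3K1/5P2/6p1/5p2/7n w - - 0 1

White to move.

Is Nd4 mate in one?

no

After Nd4: black king on a8; in check: no.
Black is not in check, so this cannot be checkmate.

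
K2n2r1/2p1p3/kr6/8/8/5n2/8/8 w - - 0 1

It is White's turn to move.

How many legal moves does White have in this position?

0

White to move; king on a8.
In check: no.
Legal moves: none.
Count: 0.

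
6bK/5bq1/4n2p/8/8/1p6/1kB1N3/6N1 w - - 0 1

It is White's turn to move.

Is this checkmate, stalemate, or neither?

White to move; white king on h8.
In check: yes, from the black queen on g7.
King squares — g7: attacked by Ne6; h7: attacked by Qg7; g8: attacked by Bf7.
Legal moves for White: none.
In check with no legal moves → checkmate.

checkmate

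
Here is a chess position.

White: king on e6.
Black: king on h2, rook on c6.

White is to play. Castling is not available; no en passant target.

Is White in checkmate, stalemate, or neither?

neither

White to move; white king on e6.
In check: yes, from the black rook on c6.
Legal moves for White: Kf7, Ke7, Kd7, Kf5, Ke5, Kd5.
White is in check but has 6 legal moves → neither.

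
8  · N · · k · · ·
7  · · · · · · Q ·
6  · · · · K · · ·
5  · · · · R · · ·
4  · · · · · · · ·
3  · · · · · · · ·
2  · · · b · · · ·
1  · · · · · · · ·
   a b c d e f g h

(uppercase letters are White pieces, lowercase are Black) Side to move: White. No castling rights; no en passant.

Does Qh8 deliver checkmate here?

yes

After Qh8: black king on e8; in check: yes, from the white queen on h8.
King squares — d7: attacked by Ke6; e7: attacked by Ke6; f7: attacked by Ke6; d8: attacked by Qh8; f8: attacked by Qh8.
Black has no legal moves → checkmate.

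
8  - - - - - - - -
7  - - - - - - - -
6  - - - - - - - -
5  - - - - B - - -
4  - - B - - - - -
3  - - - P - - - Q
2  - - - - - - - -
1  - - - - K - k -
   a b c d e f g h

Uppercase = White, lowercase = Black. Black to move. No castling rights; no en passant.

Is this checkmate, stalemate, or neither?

stalemate

Black to move; black king on g1.
In check: no.
King squares — f1: attacked by Ke1; h1: attacked by Qh3; f2: attacked by Ke1; g2: attacked by Qh3; h2: attacked by Qh3.
Legal moves for Black: none.
Not in check and no legal moves → stalemate.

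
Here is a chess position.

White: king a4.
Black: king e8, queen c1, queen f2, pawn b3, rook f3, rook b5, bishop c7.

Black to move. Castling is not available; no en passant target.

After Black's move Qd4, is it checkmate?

After Qd4: white king on a4; in check: yes, from the black queen on d4.
White has 1 legal reply: Kxb5.
In check but a legal move exists → not checkmate.

no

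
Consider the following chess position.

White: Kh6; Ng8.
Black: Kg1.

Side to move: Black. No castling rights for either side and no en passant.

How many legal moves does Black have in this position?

Black to move; king on g1.
In check: no.
Legal moves: Kh2, Kg2, Kf2, Kh1, Kf1.
Count: 5.

5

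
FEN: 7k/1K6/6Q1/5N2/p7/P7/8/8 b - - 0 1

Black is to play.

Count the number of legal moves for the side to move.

0

Black to move; king on h8.
In check: no.
Legal moves: none.
Count: 0.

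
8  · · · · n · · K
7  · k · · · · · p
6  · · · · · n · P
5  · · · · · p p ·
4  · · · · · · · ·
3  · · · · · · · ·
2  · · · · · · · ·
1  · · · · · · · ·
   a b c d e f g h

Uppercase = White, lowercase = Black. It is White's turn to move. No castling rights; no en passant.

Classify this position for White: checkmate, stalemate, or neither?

White to move; white king on h8.
In check: no.
King squares — g7: attacked by Ne8; h7: attacked by Nf6; g8: attacked by Nf6.
Legal moves for White: none.
Not in check and no legal moves → stalemate.

stalemate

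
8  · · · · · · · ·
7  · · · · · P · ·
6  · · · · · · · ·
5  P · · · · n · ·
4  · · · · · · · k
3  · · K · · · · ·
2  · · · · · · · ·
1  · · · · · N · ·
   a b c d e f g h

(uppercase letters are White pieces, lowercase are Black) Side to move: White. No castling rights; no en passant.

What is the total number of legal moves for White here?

16

White to move; king on c3.
In check: no.
Legal moves: Kc4, Kb4, Kd3, Kb3, Kd2, Kc2, Kb2, Ng3, Ne3, Nh2, Nd2, f8=Q, f8=R, f8=B, f8=N, a6.
Count: 16.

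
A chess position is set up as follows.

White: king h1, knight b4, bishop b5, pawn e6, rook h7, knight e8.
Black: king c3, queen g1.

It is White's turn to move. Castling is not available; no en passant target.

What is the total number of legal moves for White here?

1

White to move; king on h1.
In check: yes, from the black queen on g1.
Legal moves: Kxg1.
Count: 1.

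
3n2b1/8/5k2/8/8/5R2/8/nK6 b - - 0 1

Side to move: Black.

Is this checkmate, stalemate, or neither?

neither

Black to move; black king on f6.
In check: yes, from the white rook on f3.
King squares — e5: available; f5: attacked by Rf3; g5: available; e6: available; g6: available; e7: available; f7: attacked by Rf3; g7: available.
Legal moves for Black: Kg7, Ke7, Kg6, Ke6, Kg5, Ke5.
Black is in check but has 6 legal moves → neither.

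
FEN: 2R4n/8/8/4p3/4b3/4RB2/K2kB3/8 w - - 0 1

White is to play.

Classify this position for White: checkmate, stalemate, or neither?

White to move; white king on a2.
In check: no.
Legal moves for White include: Rxh8, Rg8, Rf8, Re8, Rd8+, Rb8, Ra8, Rc7, Rc6, Rc5, Rc4, Rcc3, Rc2+, Rc1, Bh5, Bg4, Bxe4, Bg2, ... (list truncated; more exist).
White has legal moves and is not in check → neither.

neither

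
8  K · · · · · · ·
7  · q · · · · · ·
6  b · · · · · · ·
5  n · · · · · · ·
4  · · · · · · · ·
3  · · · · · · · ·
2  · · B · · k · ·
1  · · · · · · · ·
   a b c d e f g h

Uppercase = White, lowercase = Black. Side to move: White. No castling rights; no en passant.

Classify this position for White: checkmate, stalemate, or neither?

checkmate

White to move; white king on a8.
In check: yes, from the black queen on b7.
King squares — a7: attacked by Qb7; b7: attacked by Na5; b8: attacked by Qb7.
Legal moves for White: none.
In check with no legal moves → checkmate.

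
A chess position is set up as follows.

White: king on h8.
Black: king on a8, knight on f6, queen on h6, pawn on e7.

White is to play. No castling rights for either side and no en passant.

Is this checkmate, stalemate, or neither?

checkmate

White to move; white king on h8.
In check: yes, from the black queen on h6.
King squares — g7: attacked by Qh6; h7: attacked by Nf6; g8: attacked by Nf6.
Legal moves for White: none.
In check with no legal moves → checkmate.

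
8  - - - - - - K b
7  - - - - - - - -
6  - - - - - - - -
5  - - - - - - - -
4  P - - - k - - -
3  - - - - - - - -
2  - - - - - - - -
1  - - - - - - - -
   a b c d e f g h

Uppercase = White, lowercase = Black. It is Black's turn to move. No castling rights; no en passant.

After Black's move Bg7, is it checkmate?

no

After Bg7: white king on g8; in check: no.
White is not in check, so this cannot be checkmate.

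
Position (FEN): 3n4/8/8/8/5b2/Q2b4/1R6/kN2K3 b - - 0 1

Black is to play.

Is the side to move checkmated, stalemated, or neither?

Black to move; black king on a1.
In check: yes, from the white queen on a3.
King squares — b1: attacked by Rb2; a2: attacked by Rb2; b2: attacked by Qa3.
Legal moves for Black: none.
In check with no legal moves → checkmate.

checkmate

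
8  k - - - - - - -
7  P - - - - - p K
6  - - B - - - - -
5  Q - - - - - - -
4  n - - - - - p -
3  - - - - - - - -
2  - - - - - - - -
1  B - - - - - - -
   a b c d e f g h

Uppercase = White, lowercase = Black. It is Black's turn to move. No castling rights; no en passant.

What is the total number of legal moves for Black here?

Black to move; king on a8.
In check: yes, from the white bishop on c6.
Legal moves: none.
Count: 0.

0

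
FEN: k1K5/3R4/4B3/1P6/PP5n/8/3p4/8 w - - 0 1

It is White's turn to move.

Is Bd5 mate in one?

After Bd5: black king on a8; in check: yes, from the white bishop on d5.
King squares — a7: attacked by Rd7; b7: attacked by Bd5; b8: attacked by Kc8.
Black has no legal moves → checkmate.

yes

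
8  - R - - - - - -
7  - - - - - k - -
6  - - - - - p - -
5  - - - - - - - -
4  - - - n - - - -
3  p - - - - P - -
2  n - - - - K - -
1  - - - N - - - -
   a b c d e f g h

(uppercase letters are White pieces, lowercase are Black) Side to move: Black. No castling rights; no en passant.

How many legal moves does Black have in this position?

16

Black to move; king on f7.
In check: no.
Legal moves: Kg7, Ke7, Kg6, Ke6, Ne6, Nc6, Nf5, Nb5, Nxf3, Nb3, Ne2, Nc2, Nb4, Nc3, Nc1, f5.
Count: 16.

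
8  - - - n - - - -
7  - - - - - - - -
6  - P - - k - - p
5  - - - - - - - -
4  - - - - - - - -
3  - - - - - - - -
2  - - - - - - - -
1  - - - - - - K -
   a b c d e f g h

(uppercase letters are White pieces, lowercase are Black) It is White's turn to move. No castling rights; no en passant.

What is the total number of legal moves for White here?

6

White to move; king on g1.
In check: no.
Legal moves: Kh2, Kg2, Kf2, Kh1, Kf1, b7.
Count: 6.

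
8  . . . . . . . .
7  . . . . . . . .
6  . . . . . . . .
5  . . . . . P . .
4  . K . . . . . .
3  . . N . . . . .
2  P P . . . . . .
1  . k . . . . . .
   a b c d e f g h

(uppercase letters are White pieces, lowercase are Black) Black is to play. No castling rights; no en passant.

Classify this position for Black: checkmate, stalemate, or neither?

neither

Black to move; black king on b1.
In check: yes, from the white knight on c3.
Legal moves for Black: Kc2, Kxb2, Kc1, Ka1.
Black is in check but has 4 legal moves → neither.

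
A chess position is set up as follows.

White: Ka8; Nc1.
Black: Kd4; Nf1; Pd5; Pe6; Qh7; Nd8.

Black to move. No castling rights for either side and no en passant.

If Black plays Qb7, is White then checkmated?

After Qb7: white king on a8; in check: yes, from the black queen on b7.
King squares — a7: attacked by Qb7; b7: attacked by Nd8; b8: attacked by Qb7.
White has no legal moves → checkmate.

yes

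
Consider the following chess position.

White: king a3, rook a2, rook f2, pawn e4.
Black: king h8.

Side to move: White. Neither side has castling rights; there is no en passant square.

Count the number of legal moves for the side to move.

White to move; king on a3.
In check: no.
Legal moves: Kb4, Ka4, Kb3, Kb2, Rf8+, Rf7, Rf6, Rf5, Rf4, Rf3, Rh2+, Rg2, Rfe2, Rfd2, Rfc2, Rfb2, Rf1, Rae2, Rad2, Rac2, Rab2, Ra1, e5.
Count: 23.

23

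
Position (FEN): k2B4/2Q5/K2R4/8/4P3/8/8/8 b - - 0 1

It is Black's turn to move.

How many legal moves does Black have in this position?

Black to move; king on a8.
In check: no.
Legal moves: none.
Count: 0.

0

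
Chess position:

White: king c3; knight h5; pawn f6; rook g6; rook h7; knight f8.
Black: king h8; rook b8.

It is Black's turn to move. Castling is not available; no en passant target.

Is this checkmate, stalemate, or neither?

checkmate

Black to move; black king on h8.
In check: yes, from the white rook on h7.
King squares — g7: attacked by Nh5; h7: attacked by Nf8; g8: attacked by Rg6.
Legal moves for Black: none.
In check with no legal moves → checkmate.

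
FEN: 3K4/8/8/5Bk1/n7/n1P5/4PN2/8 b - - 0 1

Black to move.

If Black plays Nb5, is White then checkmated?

After Nb5: white king on d8; in check: no.
White is not in check, so this cannot be checkmate.

no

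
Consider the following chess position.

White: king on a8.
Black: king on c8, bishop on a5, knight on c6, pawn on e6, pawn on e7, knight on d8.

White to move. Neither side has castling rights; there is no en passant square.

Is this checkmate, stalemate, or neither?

White to move; white king on a8.
In check: no.
King squares — a7: attacked by Nc6; b7: attacked by Kc8; b8: attacked by Nc6.
Legal moves for White: none.
Not in check and no legal moves → stalemate.

stalemate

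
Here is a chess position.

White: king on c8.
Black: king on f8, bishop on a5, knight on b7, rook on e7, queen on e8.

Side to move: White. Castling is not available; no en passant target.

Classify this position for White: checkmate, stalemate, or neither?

checkmate

White to move; white king on c8.
In check: yes, from the black queen on e8.
King squares — b7: attacked by Re7; c7: attacked by Ba5; d7: attacked by Re7; b8: attacked by Qe8; d8: attacked by Ba5.
Legal moves for White: none.
In check with no legal moves → checkmate.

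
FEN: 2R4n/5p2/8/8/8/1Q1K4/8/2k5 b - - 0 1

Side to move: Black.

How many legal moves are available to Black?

Black to move; king on c1.
In check: yes, from the white rook on c8.
Legal moves: none.
Count: 0.

0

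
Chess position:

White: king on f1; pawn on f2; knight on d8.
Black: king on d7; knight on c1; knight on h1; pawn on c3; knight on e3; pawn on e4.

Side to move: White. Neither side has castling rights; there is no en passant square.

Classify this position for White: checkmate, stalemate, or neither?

White to move; white king on f1.
In check: yes, from the black knight on e3.
Legal moves for White: Kg1, Ke1, fxe3.
White is in check but has 3 legal moves → neither.

neither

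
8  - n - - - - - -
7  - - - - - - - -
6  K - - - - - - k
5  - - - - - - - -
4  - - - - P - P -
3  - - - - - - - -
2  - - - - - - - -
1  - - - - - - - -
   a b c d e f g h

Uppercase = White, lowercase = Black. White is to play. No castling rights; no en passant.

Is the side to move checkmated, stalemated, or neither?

White to move; white king on a6.
In check: yes, from the black knight on b8.
Legal moves for White: Kb7, Ka7, Kb6, Kb5, Ka5.
White is in check but has 5 legal moves → neither.

neither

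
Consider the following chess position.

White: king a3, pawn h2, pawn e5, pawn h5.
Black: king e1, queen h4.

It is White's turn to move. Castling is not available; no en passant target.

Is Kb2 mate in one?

no

After Kb2: black king on e1; in check: no.
Black is not in check, so this cannot be checkmate.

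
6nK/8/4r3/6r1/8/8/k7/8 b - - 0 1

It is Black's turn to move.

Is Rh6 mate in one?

After Rh6: white king on h8; in check: yes, from the black rook on h6.
King squares — g7: attacked by Rg5; h7: attacked by Rh6; g8: attacked by Rg5.
White has no legal moves → checkmate.

yes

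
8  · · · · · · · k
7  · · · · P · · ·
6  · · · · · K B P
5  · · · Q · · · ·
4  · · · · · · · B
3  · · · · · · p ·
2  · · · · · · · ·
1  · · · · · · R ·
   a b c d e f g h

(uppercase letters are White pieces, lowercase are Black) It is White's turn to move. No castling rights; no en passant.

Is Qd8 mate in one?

After Qd8: black king on h8; in check: yes, from the white queen on d8.
King squares — g7: attacked by Kf6; h7: attacked by Bg6; g8: attacked by Qd8.
Black has no legal moves → checkmate.

yes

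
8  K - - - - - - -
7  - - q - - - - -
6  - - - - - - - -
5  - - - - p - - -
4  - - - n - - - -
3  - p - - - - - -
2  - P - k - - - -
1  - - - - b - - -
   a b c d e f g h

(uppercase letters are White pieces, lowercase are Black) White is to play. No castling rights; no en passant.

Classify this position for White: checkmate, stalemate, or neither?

White to move; white king on a8.
In check: no.
King squares — a7: attacked by Qc7; b7: attacked by Qc7; b8: attacked by Qc7.
Legal moves for White: none.
Not in check and no legal moves → stalemate.

stalemate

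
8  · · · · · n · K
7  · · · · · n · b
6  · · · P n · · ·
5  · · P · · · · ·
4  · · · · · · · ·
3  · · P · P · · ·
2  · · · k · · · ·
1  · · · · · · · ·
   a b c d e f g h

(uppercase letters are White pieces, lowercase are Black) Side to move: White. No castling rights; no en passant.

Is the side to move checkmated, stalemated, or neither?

White to move; white king on h8.
In check: yes, from the black knight on f7.
King squares — g7: attacked by Ne6; h7: attacked by Nf8; g8: attacked by Bh7.
Legal moves for White: none.
In check with no legal moves → checkmate.

checkmate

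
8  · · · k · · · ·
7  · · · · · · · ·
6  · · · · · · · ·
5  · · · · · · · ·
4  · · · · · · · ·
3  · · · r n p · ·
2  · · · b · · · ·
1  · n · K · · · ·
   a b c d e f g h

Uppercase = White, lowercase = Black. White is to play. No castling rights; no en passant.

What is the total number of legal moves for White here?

0

White to move; king on d1.
In check: yes, from the black knight on e3.
Legal moves: none.
Count: 0.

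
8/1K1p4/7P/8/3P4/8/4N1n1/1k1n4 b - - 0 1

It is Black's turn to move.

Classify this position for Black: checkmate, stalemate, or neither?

Black to move; black king on b1.
In check: no.
Legal moves for Black: Nh4, Nf4, Nge3, Ne1, Nde3, Nc3, Nf2, Nb2, Kc2, Kb2, Ka2, Ka1, d6, d5.
Black has 14 legal moves and is not in check → neither.

neither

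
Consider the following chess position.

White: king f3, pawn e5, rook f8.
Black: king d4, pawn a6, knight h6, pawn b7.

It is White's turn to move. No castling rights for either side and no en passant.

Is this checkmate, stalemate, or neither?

neither

White to move; white king on f3.
In check: no.
Legal moves for White: Rh8, Rg8, Re8, Rd8+, Rc8, Rb8, Ra8, Rf7, Rf6, Rf5, Rf4+, Kf4, Kg3, Kg2, Kf2, Ke2, e6.
White has 17 legal moves and is not in check → neither.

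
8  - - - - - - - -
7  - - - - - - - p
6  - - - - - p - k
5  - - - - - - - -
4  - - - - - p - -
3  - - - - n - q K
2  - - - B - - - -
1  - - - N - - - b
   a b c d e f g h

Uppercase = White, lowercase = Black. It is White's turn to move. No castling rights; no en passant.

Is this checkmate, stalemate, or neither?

checkmate

White to move; white king on h3.
In check: yes, from the black queen on g3.
King squares — g2: attacked by Bh1; h2: attacked by Qg3; g3: attacked by Pf4; g4: attacked by Ne3; h4: attacked by Qg3.
Legal moves for White: none.
In check with no legal moves → checkmate.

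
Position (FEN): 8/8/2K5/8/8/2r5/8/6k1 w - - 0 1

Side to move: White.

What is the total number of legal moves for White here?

6

White to move; king on c6.
In check: yes, from the black rook on c3.
Legal moves: Kd7, Kb7, Kd6, Kb6, Kd5, Kb5.
Count: 6.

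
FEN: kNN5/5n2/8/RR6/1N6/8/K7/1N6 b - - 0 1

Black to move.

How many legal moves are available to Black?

Black to move; king on a8.
In check: yes, from the white rook on a5.
Legal moves: none.
Count: 0.

0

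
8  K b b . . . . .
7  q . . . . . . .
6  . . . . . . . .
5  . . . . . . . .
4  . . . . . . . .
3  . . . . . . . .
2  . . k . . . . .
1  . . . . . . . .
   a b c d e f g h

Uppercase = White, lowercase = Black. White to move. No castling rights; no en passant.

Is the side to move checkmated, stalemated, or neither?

checkmate

White to move; white king on a8.
In check: yes, from the black queen on a7.
King squares — a7: attacked by Bb8; b7: attacked by Qa7; b8: attacked by Qa7.
Legal moves for White: none.
In check with no legal moves → checkmate.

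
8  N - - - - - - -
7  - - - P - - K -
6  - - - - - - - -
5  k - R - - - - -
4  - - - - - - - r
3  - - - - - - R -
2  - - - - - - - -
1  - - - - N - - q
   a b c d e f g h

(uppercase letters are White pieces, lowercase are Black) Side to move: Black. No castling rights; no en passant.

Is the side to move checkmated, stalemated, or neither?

neither

Black to move; black king on a5.
In check: yes, from the white rook on c5.
King squares — a4: available; b4: available; b5: attacked by Rc5; a6: available; b6: attacked by Na8.
Legal moves for Black: Ka6, Kb4, Ka4.
Black is in check but has 3 legal moves → neither.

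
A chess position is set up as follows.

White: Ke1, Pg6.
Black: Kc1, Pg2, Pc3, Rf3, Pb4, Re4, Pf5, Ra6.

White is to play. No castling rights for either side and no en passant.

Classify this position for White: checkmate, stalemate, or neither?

checkmate

White to move; white king on e1.
In check: yes, from the black rook on e4.
King squares — d1: attacked by Kc1; f1: attacked by Pg2; d2: attacked by Kc1; e2: attacked by Re4; f2: attacked by Rf3.
Legal moves for White: none.
In check with no legal moves → checkmate.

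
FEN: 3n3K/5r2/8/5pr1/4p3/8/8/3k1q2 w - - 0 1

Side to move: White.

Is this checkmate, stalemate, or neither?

White to move; white king on h8.
In check: no.
King squares — g7: attacked by Rg5; h7: attacked by Rf7; g8: attacked by Rg5.
Legal moves for White: none.
Not in check and no legal moves → stalemate.

stalemate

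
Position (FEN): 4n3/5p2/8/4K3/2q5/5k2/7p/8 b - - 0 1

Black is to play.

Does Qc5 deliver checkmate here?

yes

After Qc5: white king on e5; in check: yes, from the black queen on c5.
King squares — d4: attacked by Qc5; e4: attacked by Kf3; f4: attacked by Kf3; d5: attacked by Qc5; f5: attacked by Qc5; d6: attacked by Qc5; e6: attacked by Pf7; f6: attacked by Ne8.
White has no legal moves → checkmate.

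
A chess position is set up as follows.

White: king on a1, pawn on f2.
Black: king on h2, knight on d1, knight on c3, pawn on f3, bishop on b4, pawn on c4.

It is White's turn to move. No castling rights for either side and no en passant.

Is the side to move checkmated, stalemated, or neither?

White to move; white king on a1.
In check: no.
King squares — b1: attacked by Nc3; a2: attacked by Nc3; b2: attacked by Nd1.
Legal moves for White: none.
Not in check and no legal moves → stalemate.

stalemate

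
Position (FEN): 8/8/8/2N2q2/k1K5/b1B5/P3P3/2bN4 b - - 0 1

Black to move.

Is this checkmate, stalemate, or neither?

Black to move; black king on a4.
In check: yes, from the white knight on c5.
Legal moves for Black: Qxc5+, Bxc5.
Black is in check but has 2 legal moves → neither.

neither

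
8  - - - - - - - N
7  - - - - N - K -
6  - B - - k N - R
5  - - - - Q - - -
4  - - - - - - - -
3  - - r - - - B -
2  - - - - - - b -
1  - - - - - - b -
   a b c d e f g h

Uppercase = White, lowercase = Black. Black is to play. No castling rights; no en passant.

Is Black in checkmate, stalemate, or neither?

Black to move; black king on e6.
In check: yes, from the white queen on e5.
King squares — d5: attacked by Qe5; e5: attacked by Bg3; f5: attacked by Qe5; d6: attacked by Qe5; f6: attacked by Qe5; d7: attacked by Nf6; e7: attacked by Qe5; f7: attacked by Kg7.
Legal moves for Black: none.
In check with no legal moves → checkmate.

checkmate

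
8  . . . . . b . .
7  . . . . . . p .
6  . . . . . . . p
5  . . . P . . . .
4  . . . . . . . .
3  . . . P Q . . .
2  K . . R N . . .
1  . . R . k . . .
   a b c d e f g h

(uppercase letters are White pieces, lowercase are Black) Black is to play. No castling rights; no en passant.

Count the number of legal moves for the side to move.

0

Black to move; king on e1.
In check: yes, from the white rook on c1.
Legal moves: none.
Count: 0.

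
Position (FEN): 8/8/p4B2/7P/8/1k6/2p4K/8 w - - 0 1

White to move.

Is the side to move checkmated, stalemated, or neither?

White to move; white king on h2.
In check: no.
Legal moves for White: Bh8, Bd8, Bg7, Be7, Bg5, Be5, Bh4, Bd4, Bc3, Bb2, Ba1, Kh3, Kg3, Kg2, Kh1, Kg1, h6.
White has 17 legal moves and is not in check → neither.

neither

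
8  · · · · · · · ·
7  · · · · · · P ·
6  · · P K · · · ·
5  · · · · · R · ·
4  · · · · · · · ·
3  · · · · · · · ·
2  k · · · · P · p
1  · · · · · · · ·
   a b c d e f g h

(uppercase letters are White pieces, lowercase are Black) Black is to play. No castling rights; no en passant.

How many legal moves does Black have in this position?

Black to move; king on a2.
In check: no.
Legal moves: Kb3, Ka3, Kb2, Kb1, Ka1, h1=Q, h1=R, h1=B, h1=N.
Count: 9.

9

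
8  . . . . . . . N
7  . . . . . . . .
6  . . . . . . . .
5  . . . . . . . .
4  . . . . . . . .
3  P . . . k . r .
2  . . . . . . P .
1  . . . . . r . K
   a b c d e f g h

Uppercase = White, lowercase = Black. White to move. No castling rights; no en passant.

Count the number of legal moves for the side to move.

1

White to move; king on h1.
In check: yes, from the black rook on f1.
Legal moves: Kh2.
Count: 1.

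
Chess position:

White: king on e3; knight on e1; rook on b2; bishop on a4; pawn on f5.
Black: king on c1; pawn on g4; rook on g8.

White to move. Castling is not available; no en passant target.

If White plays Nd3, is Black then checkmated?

yes

After Nd3: black king on c1; in check: yes, from the white knight on d3.
King squares — b1: attacked by Rb2; d1: attacked by Ba4; b2: attacked by Nd3; c2: attacked by Rb2; d2: attacked by Rb2.
Black has no legal moves → checkmate.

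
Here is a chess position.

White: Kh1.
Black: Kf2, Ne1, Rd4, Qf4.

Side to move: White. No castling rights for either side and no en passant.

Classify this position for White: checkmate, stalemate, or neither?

stalemate

White to move; white king on h1.
In check: no.
King squares — g1: attacked by Kf2; g2: attacked by Ne1; h2: attacked by Qf4.
Legal moves for White: none.
Not in check and no legal moves → stalemate.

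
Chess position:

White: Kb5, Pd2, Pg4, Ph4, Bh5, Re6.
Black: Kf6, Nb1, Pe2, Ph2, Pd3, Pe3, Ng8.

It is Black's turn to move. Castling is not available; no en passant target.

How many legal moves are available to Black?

2

Black to move; king on f6.
In check: yes, from the white rook on e6.
Legal moves: Kg7, Kxe6.
Count: 2.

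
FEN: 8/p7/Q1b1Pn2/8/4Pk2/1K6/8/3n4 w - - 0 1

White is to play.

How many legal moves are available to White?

22

White to move; king on b3.
In check: no.
Legal moves: Qc8, Qb7, Qxa7, Qxc6, Qb6, Qb5, Qa5, Qc4, Qa4, Qd3, Qa3, Qe2, Qa2, Qf1+, Qa1, Kc4, Kb4, Ka3, Kc2, Ka2, e7, e5.
Count: 22.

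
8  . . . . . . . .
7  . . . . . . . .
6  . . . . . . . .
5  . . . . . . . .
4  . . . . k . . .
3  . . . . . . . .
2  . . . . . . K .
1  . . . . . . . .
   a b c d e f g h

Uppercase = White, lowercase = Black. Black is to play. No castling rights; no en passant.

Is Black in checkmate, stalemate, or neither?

neither

Black to move; black king on e4.
In check: no.
Legal moves for Black: Kf5, Ke5, Kd5, Kf4, Kd4, Ke3, Kd3.
Black has 7 legal moves and is not in check → neither.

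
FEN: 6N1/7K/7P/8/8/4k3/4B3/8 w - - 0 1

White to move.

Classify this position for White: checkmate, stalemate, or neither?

neither

White to move; white king on h7.
In check: no.
Legal moves for White: Ne7, Nf6, Kh8, Kg7, Kg6, Ba6, Bh5, Bb5, Bg4, Bc4, Bf3, Bd3, Bf1, Bd1.
White has 14 legal moves and is not in check → neither.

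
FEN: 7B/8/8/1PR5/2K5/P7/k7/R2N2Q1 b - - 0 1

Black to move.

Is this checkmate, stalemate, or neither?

checkmate

Black to move; black king on a2.
In check: yes, from the white rook on a1.
King squares — a1: attacked by Bh8; b1: attacked by Ra1; b2: attacked by Nd1; a3: attacked by Ra1; b3: attacked by Kc4.
Legal moves for Black: none.
In check with no legal moves → checkmate.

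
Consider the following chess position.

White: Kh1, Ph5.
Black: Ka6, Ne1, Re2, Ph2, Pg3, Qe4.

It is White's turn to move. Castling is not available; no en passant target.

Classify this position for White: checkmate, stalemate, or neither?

checkmate

White to move; white king on h1.
In check: yes, from the black queen on e4.
King squares — g1: attacked by Ph2; g2: attacked by Ne1; h2: attacked by Re2.
Legal moves for White: none.
In check with no legal moves → checkmate.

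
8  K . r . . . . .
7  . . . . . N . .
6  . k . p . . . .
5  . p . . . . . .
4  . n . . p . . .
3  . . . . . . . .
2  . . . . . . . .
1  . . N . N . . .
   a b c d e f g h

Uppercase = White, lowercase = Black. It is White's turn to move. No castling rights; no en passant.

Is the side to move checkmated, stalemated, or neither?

checkmate

White to move; white king on a8.
In check: yes, from the black rook on c8.
King squares — a7: attacked by Kb6; b7: attacked by Kb6; b8: attacked by Rc8.
Legal moves for White: none.
In check with no legal moves → checkmate.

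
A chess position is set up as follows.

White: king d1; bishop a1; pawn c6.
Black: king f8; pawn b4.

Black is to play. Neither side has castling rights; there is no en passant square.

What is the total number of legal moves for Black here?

Black to move; king on f8.
In check: no.
Legal moves: Kg8, Ke8, Kf7, Ke7, b3.
Count: 5.

5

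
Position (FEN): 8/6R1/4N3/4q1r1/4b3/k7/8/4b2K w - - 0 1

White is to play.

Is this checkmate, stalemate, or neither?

White to move; white king on h1.
In check: yes, from the black bishop on e4.
King squares — g1: attacked by Rg5; g2: attacked by Be4; h2: attacked by Qe5.
Legal moves for White: none.
In check with no legal moves → checkmate.

checkmate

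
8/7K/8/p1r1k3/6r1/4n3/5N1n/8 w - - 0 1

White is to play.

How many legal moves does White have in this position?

White to move; king on h7.
In check: no.
Legal moves: Kh8, Kh6, Nxg4+, Ne4, Nh3, Nd3+, Nh1, Nd1.
Count: 8.

8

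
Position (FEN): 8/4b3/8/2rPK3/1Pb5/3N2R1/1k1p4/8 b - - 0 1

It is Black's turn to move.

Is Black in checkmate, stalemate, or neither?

neither

Black to move; black king on b2.
In check: yes, from the white knight on d3.
King squares — a1: available; b1: available; c1: attacked by Nd3; a2: available; c2: available; a3: available; b3: available; c3: available.
Legal moves for Black: Kc3, Kb3, Ka3, Kc2, Ka2, Kb1, Ka1, Bxd3.
Black is in check but has 8 legal moves → neither.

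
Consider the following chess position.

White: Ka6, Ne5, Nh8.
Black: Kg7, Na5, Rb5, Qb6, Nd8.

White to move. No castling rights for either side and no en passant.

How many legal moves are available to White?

0

White to move; king on a6.
In check: yes, from the black queen on b6.
Legal moves: none.
Count: 0.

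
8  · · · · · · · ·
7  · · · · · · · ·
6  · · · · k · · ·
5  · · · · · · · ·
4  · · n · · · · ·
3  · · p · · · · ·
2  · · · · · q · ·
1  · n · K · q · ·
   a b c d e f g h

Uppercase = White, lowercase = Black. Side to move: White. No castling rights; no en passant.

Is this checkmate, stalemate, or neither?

White to move; white king on d1.
In check: yes, from the black queen on f1.
King squares — c1: attacked by Qf1; e1: attacked by Qf1; c2: attacked by Qf2; d2: attacked by Nb1; e2: attacked by Qf1.
Legal moves for White: none.
In check with no legal moves → checkmate.

checkmate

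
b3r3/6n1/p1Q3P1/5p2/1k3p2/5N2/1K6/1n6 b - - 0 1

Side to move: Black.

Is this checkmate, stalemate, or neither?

Black to move; black king on b4.
In check: no.
Legal moves for Black include: Rh8, Rg8, Rf8, Rd8, Rc8, Rb8, Re7, Re6, Re5, Re4, Re3, Re2+, Re1, Bb7, Bxc6, Ne6, Nh5, Ka5, ... (list truncated; more exist).
Black has legal moves and is not in check → neither.

neither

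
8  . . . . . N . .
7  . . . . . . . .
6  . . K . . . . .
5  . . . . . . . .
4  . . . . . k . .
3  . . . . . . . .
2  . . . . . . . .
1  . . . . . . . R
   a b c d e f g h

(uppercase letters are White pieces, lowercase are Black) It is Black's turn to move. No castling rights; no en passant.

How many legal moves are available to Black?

Black to move; king on f4.
In check: no.
Legal moves: Kg5, Kf5, Ke5, Kg4, Ke4, Kg3, Kf3, Ke3.
Count: 8.

8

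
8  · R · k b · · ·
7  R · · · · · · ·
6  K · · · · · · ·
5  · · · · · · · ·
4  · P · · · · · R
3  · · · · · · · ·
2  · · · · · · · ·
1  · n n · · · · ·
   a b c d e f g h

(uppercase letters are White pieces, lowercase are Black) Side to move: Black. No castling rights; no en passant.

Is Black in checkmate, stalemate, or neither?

checkmate

Black to move; black king on d8.
In check: yes, from the white rook on b8.
King squares — c7: attacked by Ra7; d7: attacked by Ra7; e7: attacked by Ra7; c8: attacked by Rb8; e8: own bishop.
Legal moves for Black: none.
In check with no legal moves → checkmate.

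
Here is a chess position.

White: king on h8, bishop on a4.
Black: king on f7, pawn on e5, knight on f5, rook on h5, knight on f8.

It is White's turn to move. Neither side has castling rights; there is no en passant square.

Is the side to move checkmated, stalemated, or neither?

checkmate

White to move; white king on h8.
In check: yes, from the black rook on h5.
King squares — g7: attacked by Nf5; h7: attacked by Rh5; g8: attacked by Kf7.
Legal moves for White: none.
In check with no legal moves → checkmate.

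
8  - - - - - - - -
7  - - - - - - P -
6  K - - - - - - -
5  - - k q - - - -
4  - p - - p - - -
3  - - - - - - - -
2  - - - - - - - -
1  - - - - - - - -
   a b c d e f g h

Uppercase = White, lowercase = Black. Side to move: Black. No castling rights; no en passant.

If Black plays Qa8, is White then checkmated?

yes

After Qa8: white king on a6; in check: yes, from the black queen on a8.
King squares — a5: attacked by Qa8; b5: attacked by Kc5; b6: attacked by Kc5; a7: attacked by Qa8; b7: attacked by Qa8.
White has no legal moves → checkmate.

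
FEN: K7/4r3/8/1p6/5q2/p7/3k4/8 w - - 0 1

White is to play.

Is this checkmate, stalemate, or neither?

stalemate

White to move; white king on a8.
In check: no.
King squares — a7: attacked by Re7; b7: attacked by Re7; b8: attacked by Qf4.
Legal moves for White: none.
Not in check and no legal moves → stalemate.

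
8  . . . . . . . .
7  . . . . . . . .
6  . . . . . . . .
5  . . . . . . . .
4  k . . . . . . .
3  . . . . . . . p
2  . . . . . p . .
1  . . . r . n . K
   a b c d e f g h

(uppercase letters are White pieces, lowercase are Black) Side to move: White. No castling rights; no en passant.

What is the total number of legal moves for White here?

White to move; king on h1.
In check: no.
Legal moves: none.
Count: 0.

0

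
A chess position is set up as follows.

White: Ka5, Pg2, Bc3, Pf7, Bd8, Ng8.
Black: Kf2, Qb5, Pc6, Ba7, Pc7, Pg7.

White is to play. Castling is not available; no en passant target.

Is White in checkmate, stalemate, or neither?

checkmate

White to move; white king on a5.
In check: yes, from the black queen on b5.
King squares — a4: attacked by Qb5; b4: attacked by Qb5; b5: attacked by Pc6; a6: attacked by Qb5; b6: attacked by Qb5.
Legal moves for White: none.
In check with no legal moves → checkmate.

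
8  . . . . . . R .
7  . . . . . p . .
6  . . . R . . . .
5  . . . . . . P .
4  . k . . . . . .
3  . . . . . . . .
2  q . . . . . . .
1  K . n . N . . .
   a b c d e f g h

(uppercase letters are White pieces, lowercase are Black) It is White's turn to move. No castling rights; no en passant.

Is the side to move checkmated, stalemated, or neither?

White to move; white king on a1.
In check: yes, from the black queen on a2.
King squares — b1: attacked by Qa2; a2: attacked by Nc1; b2: attacked by Qa2.
Legal moves for White: none.
In check with no legal moves → checkmate.

checkmate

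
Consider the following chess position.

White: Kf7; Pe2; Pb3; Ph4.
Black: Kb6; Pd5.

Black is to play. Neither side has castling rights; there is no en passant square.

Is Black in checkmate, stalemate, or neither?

neither

Black to move; black king on b6.
In check: no.
Legal moves for Black: Kc7, Kb7, Ka7, Kc6, Ka6, Kc5, Kb5, Ka5, d4.
Black has 9 legal moves and is not in check → neither.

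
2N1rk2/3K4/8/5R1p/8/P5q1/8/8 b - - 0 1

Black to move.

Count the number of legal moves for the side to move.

2

Black to move; king on f8.
In check: yes, from the white rook on f5.
Legal moves: Kg8, Kg7.
Count: 2.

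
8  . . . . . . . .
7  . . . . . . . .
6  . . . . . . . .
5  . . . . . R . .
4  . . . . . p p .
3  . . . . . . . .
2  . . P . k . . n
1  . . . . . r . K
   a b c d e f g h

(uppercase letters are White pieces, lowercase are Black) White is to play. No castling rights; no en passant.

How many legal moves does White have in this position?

White to move; king on h1.
In check: yes, from the black rook on f1.
Legal moves: Kxh2, Kg2.
Count: 2.

2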